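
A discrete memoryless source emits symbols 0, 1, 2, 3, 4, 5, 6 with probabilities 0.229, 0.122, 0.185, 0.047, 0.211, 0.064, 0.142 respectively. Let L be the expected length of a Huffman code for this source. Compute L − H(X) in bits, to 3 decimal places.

0.029 bits

Entropy H = −Σ p log₂ p ≈ 2.6423 bits.
Huffman merges: 47/1000+8/125→111/1000; 111/1000+61/500→233/1000; 71/500+37/200→327/1000; 211/1000+229/1000→11/25; 233/1000+327/1000→14/25; 11/25+14/25→1. L = 2671/1000 ≈ 2.6710.
L − H = 2.6710 − 2.6423 = 0.029 bits.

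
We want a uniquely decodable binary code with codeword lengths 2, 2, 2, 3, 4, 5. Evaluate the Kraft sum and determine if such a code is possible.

0.96875; yes

With common denominator 2^5 = 32: Σ 2^(−ℓᵢ) = 8/32 + 8/32 + 8/32 + 4/32 + 2/32 + 1/32 = 31/32 = 0.96875.
Kraft's inequality requires Σ ≤ 1; here Σ = 0.96875 ≤ 1, so such a prefix code exists.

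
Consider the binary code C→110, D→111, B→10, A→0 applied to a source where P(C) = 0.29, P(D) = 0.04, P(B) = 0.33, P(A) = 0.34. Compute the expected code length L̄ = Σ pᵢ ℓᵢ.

1.99 bits/symbol

L̄ = Σ pᵢ·ℓᵢ = 0.29·3 + 0.04·3 + 0.33·2 + 0.34·1 = 1.99 bits/symbol.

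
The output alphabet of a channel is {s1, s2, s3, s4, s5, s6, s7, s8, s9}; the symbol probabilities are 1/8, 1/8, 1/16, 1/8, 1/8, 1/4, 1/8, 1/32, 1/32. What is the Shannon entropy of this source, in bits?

2.9375 bits

Each probability is a power of 1/2, so log₂(1/p) is an integer.
H = Σ p·log₂(1/p) = 1/8·3 + 1/8·3 + 1/16·4 + 1/8·3 + 1/8·3 + 1/4·2 + 1/8·3 + 1/32·5 + 1/32·5 = 2.9375 bits.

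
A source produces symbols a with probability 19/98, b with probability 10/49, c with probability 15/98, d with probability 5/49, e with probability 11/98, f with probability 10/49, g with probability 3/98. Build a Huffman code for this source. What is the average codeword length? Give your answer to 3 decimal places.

Repeatedly combine the two least-probable nodes; the expected code length is the sum of the merged weights.
merge 3/98 + 5/49 → 13/98
merge 11/98 + 13/98 → 12/49
merge 15/98 + 19/98 → 17/49
merge 10/49 + 10/49 → 20/49
merge 12/49 + 17/49 → 29/49
merge 20/49 + 29/49 → 1
L = 13/98 + 12/49 + 17/49 + 20/49 + 29/49 + 1 = 267/98 ≈ 2.724 bits/symbol.

2.724 bits/symbol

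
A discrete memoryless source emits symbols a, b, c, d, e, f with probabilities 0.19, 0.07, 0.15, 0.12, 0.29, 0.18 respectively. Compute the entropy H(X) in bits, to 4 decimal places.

H = −Σ pᵢ log₂ pᵢ.
−0.19·log₂(0.19) = 0.4552
−0.07·log₂(0.07) = 0.2686
−0.15·log₂(0.15) = 0.4105
−0.12·log₂(0.12) = 0.3671
−0.29·log₂(0.29) = 0.5179
−0.18·log₂(0.18) = 0.4453
Sum ≈ 2.4646 → 2.4646 bits.

2.4646 bits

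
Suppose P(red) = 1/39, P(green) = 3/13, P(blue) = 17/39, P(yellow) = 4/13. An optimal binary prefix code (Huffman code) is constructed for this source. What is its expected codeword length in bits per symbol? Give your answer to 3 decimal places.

Repeatedly combine the two least-probable nodes; the expected code length is the sum of the merged weights.
merge 1/39 + 3/13 → 10/39
merge 10/39 + 4/13 → 22/39
merge 17/39 + 22/39 → 1
L = 10/39 + 22/39 + 1 = 71/39 ≈ 1.821 bits/symbol.

1.821 bits/symbol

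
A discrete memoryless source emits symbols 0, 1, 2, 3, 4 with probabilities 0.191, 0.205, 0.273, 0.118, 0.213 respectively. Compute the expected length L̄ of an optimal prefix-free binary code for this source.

Repeatedly combine the two least-probable nodes; the expected code length is the sum of the merged weights.
merge 59/500 + 191/1000 → 309/1000
merge 41/200 + 213/1000 → 209/500
merge 273/1000 + 309/1000 → 291/500
merge 209/500 + 291/500 → 1
L = 309/1000 + 209/500 + 291/500 + 1 = 2309/1000 = 2.309 bits/symbol.

2.309 bits/symbol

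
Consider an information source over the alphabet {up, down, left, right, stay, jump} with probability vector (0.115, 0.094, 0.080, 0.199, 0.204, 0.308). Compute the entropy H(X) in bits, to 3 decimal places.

2.426 bits

H = −Σ pᵢ log₂ pᵢ.
−0.115·log₂(0.115) = 0.3588
−0.094·log₂(0.094) = 0.3207
−0.080·log₂(0.080) = 0.2915
−0.199·log₂(0.199) = 0.4635
−0.204·log₂(0.204) = 0.4678
−0.308·log₂(0.308) = 0.5233
Sum ≈ 2.4256 → 2.426 bits.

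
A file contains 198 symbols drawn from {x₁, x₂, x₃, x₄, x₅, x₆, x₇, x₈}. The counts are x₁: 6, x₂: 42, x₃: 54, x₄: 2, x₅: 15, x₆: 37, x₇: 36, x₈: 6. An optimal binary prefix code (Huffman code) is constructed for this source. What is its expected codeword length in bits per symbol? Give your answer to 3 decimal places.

2.586 bits/symbol

Probabilities are the counts divided by 198.
Repeatedly combine the two least-probable nodes; the expected code length is the sum of the merged weights.
merge 1/99 + 1/33 → 4/99
merge 1/33 + 4/99 → 7/99
merge 7/99 + 5/66 → 29/198
merge 29/198 + 2/11 → 65/198
merge 37/198 + 7/33 → 79/198
merge 3/11 + 65/198 → 119/198
merge 79/198 + 119/198 → 1
L = 4/99 + 7/99 + 29/198 + 65/198 + 79/198 + 119/198 + 1 = 256/99 ≈ 2.586 bits/symbol.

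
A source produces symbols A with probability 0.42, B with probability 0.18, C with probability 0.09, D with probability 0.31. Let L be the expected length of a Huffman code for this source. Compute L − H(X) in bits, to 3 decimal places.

0.043 bits

Entropy H = −Σ p log₂ p ≈ 1.8074 bits.
Huffman merges: 9/100+9/50→27/100; 27/100+31/100→29/50; 21/50+29/50→1. L = 37/20 ≈ 1.8500.
L − H = 1.8500 − 1.8074 = 0.043 bits.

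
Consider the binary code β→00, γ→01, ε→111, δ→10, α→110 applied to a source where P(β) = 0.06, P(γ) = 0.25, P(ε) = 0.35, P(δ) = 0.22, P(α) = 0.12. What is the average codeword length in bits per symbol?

2.47 bits/symbol

L̄ = Σ pᵢ·ℓᵢ = 0.06·2 + 0.25·2 + 0.35·3 + 0.22·2 + 0.12·3 = 2.47 bits/symbol.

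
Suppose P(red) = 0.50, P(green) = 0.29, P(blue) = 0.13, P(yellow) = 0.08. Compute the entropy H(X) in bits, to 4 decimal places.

1.6921 bits

H = −Σ pᵢ log₂ pᵢ.
−0.50·log₂(0.50) = 0.5000
−0.29·log₂(0.29) = 0.5179
−0.13·log₂(0.13) = 0.3826
−0.08·log₂(0.08) = 0.2915
Sum ≈ 1.6921 → 1.6921 bits.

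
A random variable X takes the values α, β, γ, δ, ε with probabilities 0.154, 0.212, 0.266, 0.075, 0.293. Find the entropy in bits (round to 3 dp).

2.197 bits

H = −Σ pᵢ log₂ pᵢ.
−0.154·log₂(0.154) = 0.4156
−0.212·log₂(0.212) = 0.4744
−0.266·log₂(0.266) = 0.5082
−0.075·log₂(0.075) = 0.2803
−0.293·log₂(0.293) = 0.5189
Sum ≈ 2.1974 → 2.197 bits.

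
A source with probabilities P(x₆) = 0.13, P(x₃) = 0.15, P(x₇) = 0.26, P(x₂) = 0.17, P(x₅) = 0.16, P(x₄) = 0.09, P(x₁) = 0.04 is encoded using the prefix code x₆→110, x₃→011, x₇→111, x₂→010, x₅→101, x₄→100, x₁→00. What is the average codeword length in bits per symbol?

2.96 bits/symbol

L̄ = Σ pᵢ·ℓᵢ = 0.13·3 + 0.15·3 + 0.26·3 + 0.17·3 + 0.16·3 + 0.09·3 + 0.04·2 = 2.96 bits/symbol.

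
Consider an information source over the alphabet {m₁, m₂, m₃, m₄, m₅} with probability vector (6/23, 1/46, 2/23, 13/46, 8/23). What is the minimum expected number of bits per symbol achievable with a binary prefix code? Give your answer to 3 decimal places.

Repeatedly combine the two least-probable nodes; the expected code length is the sum of the merged weights.
merge 1/46 + 2/23 → 5/46
merge 5/46 + 6/23 → 17/46
merge 13/46 + 8/23 → 29/46
merge 17/46 + 29/46 → 1
L = 5/46 + 17/46 + 29/46 + 1 = 97/46 ≈ 2.109 bits/symbol.

2.109 bits/symbol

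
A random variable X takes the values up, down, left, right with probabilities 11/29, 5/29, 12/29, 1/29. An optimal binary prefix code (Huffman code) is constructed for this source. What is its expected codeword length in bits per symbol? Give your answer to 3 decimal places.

1.793 bits/symbol

Repeatedly combine the two least-probable nodes; the expected code length is the sum of the merged weights.
merge 1/29 + 5/29 → 6/29
merge 6/29 + 11/29 → 17/29
merge 12/29 + 17/29 → 1
L = 6/29 + 17/29 + 1 = 52/29 ≈ 1.793 bits/symbol.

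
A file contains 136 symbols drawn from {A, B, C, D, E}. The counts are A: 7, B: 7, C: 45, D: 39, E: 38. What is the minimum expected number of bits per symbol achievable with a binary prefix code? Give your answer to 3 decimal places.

Probabilities are the counts divided by 136.
Repeatedly combine the two least-probable nodes; the expected code length is the sum of the merged weights.
merge 7/136 + 7/136 → 7/68
merge 7/68 + 19/68 → 13/34
merge 39/136 + 45/136 → 21/34
merge 13/34 + 21/34 → 1
L = 7/68 + 13/34 + 21/34 + 1 = 143/68 ≈ 2.103 bits/symbol.

2.103 bits/symbol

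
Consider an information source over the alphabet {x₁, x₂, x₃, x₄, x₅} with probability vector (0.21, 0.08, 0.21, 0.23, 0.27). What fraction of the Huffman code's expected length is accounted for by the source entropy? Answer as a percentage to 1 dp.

97.6%

Entropy H = −Σ p log₂ p ≈ 2.2348 bits.
Huffman merges: 2/25+21/100→29/100; 21/100+23/100→11/25; 27/100+29/100→14/25; 11/25+14/25→1. L = 229/100 ≈ 2.2900.
Efficiency = H/L = 2.2348/2.2900 = 97.6%.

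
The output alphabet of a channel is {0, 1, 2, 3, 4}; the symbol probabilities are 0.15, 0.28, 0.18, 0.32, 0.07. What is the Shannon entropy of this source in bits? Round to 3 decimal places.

2.165 bits

H = −Σ pᵢ log₂ pᵢ.
−0.15·log₂(0.15) = 0.4105
−0.28·log₂(0.28) = 0.5142
−0.18·log₂(0.18) = 0.4453
−0.32·log₂(0.32) = 0.5260
−0.07·log₂(0.07) = 0.2686
Sum ≈ 2.1647 → 2.165 bits.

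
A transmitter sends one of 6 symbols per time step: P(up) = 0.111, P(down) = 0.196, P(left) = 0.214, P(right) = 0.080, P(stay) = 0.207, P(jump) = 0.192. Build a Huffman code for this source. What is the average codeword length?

Repeatedly combine the two least-probable nodes; the expected code length is the sum of the merged weights.
merge 2/25 + 111/1000 → 191/1000
merge 191/1000 + 24/125 → 383/1000
merge 49/250 + 207/1000 → 403/1000
merge 107/500 + 383/1000 → 597/1000
merge 403/1000 + 597/1000 → 1
L = 191/1000 + 383/1000 + 403/1000 + 597/1000 + 1 = 1287/500 = 2.574 bits/symbol.

2.574 bits/symbol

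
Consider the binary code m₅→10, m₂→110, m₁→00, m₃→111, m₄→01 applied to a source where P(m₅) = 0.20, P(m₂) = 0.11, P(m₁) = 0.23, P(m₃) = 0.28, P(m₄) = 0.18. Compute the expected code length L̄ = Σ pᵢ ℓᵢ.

L̄ = Σ pᵢ·ℓᵢ = 0.20·2 + 0.11·3 + 0.23·2 + 0.28·3 + 0.18·2 = 2.39 bits/symbol.

2.39 bits/symbol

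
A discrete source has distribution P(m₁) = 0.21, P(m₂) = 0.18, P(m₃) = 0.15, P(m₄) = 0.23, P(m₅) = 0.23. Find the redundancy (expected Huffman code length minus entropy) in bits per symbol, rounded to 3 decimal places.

Entropy H = −Σ p log₂ p ≈ 2.3040 bits.
Huffman merges: 3/20+9/50→33/100; 21/100+23/100→11/25; 23/100+33/100→14/25; 11/25+14/25→1. L = 233/100 ≈ 2.3300.
L − H = 2.3300 − 2.3040 = 0.026 bits.

0.026 bits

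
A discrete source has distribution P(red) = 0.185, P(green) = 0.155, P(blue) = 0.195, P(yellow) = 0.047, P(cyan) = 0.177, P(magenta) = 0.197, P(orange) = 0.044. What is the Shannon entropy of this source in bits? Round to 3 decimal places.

2.637 bits

H = −Σ pᵢ log₂ pᵢ.
−0.185·log₂(0.185) = 0.4504
−0.155·log₂(0.155) = 0.4169
−0.195·log₂(0.195) = 0.4599
−0.047·log₂(0.047) = 0.2073
−0.177·log₂(0.177) = 0.4422
−0.197·log₂(0.197) = 0.4617
−0.044·log₂(0.044) = 0.1983
Sum ≈ 2.6367 → 2.637 bits.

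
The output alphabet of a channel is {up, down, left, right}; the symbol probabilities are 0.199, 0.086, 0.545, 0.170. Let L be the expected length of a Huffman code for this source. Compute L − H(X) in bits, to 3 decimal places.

0.031 bits

Entropy H = −Σ p log₂ p ≈ 1.6797 bits.
Huffman merges: 43/500+17/100→32/125; 199/1000+32/125→91/200; 91/200+109/200→1. L = 1711/1000 ≈ 1.7110.
L − H = 1.7110 − 1.6797 = 0.031 bits.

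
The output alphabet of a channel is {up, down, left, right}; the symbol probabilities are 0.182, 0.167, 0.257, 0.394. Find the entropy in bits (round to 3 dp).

H = −Σ pᵢ log₂ pᵢ.
−0.182·log₂(0.182) = 0.4474
−0.167·log₂(0.167) = 0.4312
−0.257·log₂(0.257) = 0.5038
−0.394·log₂(0.394) = 0.5294
Sum ≈ 1.9118 → 1.912 bits.

1.912 bits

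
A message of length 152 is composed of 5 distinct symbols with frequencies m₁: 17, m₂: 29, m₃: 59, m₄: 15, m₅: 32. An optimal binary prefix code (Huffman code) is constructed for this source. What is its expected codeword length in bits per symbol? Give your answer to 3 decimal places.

2.211 bits/symbol

Probabilities are the counts divided by 152.
Repeatedly combine the two least-probable nodes; the expected code length is the sum of the merged weights.
merge 15/152 + 17/152 → 4/19
merge 29/152 + 4/19 → 61/152
merge 4/19 + 59/152 → 91/152
merge 61/152 + 91/152 → 1
L = 4/19 + 61/152 + 91/152 + 1 = 42/19 ≈ 2.211 bits/symbol.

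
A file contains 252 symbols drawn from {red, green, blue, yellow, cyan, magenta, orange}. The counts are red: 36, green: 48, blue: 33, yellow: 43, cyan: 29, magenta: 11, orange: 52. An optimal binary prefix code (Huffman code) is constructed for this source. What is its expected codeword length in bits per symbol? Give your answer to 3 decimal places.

Probabilities are the counts divided by 252.
Repeatedly combine the two least-probable nodes; the expected code length is the sum of the merged weights.
merge 11/252 + 29/252 → 10/63
merge 11/84 + 1/7 → 23/84
merge 10/63 + 43/252 → 83/252
merge 4/21 + 13/63 → 25/63
merge 23/84 + 83/252 → 38/63
merge 25/63 + 38/63 → 1
L = 10/63 + 23/84 + 83/252 + 25/63 + 38/63 + 1 = 58/21 ≈ 2.762 bits/symbol.

2.762 bits/symbol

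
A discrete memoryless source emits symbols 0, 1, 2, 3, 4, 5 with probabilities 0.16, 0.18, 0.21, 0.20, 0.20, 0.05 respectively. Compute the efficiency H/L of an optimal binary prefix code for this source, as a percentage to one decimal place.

96.0%

Entropy H = −Σ p log₂ p ≈ 2.4860 bits.
Huffman merges: 1/20+4/25→21/100; 9/50+1/5→19/50; 1/5+21/100→41/100; 21/100+19/50→59/100; 41/100+59/100→1. L = 259/100 ≈ 2.5900.
Efficiency = H/L = 2.4860/2.5900 = 96.0%.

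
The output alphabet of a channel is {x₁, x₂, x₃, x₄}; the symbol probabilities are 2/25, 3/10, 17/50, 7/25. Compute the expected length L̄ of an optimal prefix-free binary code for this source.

2 bits/symbol

Repeatedly combine the two least-probable nodes; the expected code length is the sum of the merged weights.
merge 2/25 + 7/25 → 9/25
merge 3/10 + 17/50 → 16/25
merge 9/25 + 16/25 → 1
L = 9/25 + 16/25 + 1 = 2 bits/symbol.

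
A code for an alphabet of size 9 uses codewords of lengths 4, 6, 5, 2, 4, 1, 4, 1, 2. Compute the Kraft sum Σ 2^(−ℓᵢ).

1.734375

With common denominator 2^6 = 64: Σ 2^(−ℓᵢ) = 4/64 + 1/64 + 2/64 + 16/64 + 4/64 + 32/64 + 4/64 + 32/64 + 16/64 = 111/64 = 1.734375.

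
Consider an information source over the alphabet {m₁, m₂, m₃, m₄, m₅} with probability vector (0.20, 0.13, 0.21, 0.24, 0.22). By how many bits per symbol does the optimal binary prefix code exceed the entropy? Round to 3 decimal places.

0.035 bits

Entropy H = −Σ p log₂ p ≈ 2.2946 bits.
Huffman merges: 13/100+1/5→33/100; 21/100+11/50→43/100; 6/25+33/100→57/100; 43/100+57/100→1. L = 233/100 ≈ 2.3300.
L − H = 2.3300 − 2.2946 = 0.035 bits.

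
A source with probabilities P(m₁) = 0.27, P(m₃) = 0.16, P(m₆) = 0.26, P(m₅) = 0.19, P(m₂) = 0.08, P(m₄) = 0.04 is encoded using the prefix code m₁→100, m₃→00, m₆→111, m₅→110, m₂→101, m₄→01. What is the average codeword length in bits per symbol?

2.8 bits/symbol

L̄ = Σ pᵢ·ℓᵢ = 0.27·3 + 0.16·2 + 0.26·3 + 0.19·3 + 0.08·3 + 0.04·2 = 2.8 bits/symbol.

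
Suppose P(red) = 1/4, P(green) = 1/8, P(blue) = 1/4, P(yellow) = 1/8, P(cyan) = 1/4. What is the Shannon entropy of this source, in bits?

2.25 bits

Each probability is a power of 1/2, so log₂(1/p) is an integer.
H = Σ p·log₂(1/p) = 1/4·2 + 1/8·3 + 1/4·2 + 1/8·3 + 1/4·2 = 2.25 bits.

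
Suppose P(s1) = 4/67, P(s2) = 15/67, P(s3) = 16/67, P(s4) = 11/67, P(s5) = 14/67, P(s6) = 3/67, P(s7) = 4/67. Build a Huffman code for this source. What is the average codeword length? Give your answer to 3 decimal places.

2.597 bits/symbol

Repeatedly combine the two least-probable nodes; the expected code length is the sum of the merged weights.
merge 3/67 + 4/67 → 7/67
merge 4/67 + 7/67 → 11/67
merge 11/67 + 11/67 → 22/67
merge 14/67 + 15/67 → 29/67
merge 16/67 + 22/67 → 38/67
merge 29/67 + 38/67 → 1
L = 7/67 + 11/67 + 22/67 + 29/67 + 38/67 + 1 = 174/67 ≈ 2.597 bits/symbol.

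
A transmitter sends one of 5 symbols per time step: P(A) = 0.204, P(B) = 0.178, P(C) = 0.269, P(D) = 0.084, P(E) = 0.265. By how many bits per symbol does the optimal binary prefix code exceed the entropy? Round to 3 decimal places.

Entropy H = −Σ p log₂ p ≈ 2.2285 bits.
Huffman merges: 21/250+89/500→131/500; 51/250+131/500→233/500; 53/200+269/1000→267/500; 233/500+267/500→1. L = 1131/500 ≈ 2.2620.
L − H = 2.2620 − 2.2285 = 0.033 bits.

0.033 bits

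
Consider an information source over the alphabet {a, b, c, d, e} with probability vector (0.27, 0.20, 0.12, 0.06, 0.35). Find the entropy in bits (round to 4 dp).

H = −Σ pᵢ log₂ pᵢ.
−0.27·log₂(0.27) = 0.5100
−0.20·log₂(0.20) = 0.4644
−0.12·log₂(0.12) = 0.3671
−0.06·log₂(0.06) = 0.2435
−0.35·log₂(0.35) = 0.5301
Sum ≈ 2.1151 → 2.1151 bits.

2.1151 bits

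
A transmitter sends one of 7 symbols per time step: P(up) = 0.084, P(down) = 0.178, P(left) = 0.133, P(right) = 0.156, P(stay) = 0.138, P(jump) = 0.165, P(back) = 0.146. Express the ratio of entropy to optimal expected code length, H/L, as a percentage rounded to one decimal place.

Entropy H = −Σ p log₂ p ≈ 2.7771 bits.
Huffman merges: 21/250+133/1000→217/1000; 69/500+73/500→71/250; 39/250+33/200→321/1000; 89/500+217/1000→79/200; 71/250+321/1000→121/200; 79/200+121/200→1. L = 1411/500 ≈ 2.8220.
Efficiency = H/L = 2.7771/2.8220 = 98.4%.

98.4%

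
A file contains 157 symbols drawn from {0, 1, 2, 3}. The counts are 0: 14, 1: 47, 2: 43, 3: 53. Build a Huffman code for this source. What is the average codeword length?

Probabilities are the counts divided by 157.
Repeatedly combine the two least-probable nodes; the expected code length is the sum of the merged weights.
merge 14/157 + 43/157 → 57/157
merge 47/157 + 53/157 → 100/157
merge 57/157 + 100/157 → 1
L = 57/157 + 100/157 + 1 = 2 bits/symbol.

2 bits/symbol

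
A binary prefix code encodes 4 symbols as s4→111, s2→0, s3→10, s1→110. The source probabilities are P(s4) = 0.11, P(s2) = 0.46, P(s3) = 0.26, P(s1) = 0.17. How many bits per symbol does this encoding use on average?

L̄ = Σ pᵢ·ℓᵢ = 0.11·3 + 0.46·1 + 0.26·2 + 0.17·3 = 1.82 bits/symbol.

1.82 bits/symbol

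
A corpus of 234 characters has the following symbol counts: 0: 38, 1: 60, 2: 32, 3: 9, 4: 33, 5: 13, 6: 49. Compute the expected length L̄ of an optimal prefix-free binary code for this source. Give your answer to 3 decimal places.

2.628 bits/symbol

Probabilities are the counts divided by 234.
Repeatedly combine the two least-probable nodes; the expected code length is the sum of the merged weights.
merge 1/26 + 1/18 → 11/117
merge 11/117 + 16/117 → 3/13
merge 11/78 + 19/117 → 71/234
merge 49/234 + 3/13 → 103/234
merge 10/39 + 71/234 → 131/234
merge 103/234 + 131/234 → 1
L = 11/117 + 3/13 + 71/234 + 103/234 + 131/234 + 1 = 205/78 ≈ 2.628 bits/symbol.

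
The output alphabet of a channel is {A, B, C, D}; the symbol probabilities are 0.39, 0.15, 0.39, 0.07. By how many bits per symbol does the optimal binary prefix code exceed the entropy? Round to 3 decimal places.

Entropy H = −Σ p log₂ p ≈ 1.7387 bits.
Huffman merges: 7/100+3/20→11/50; 11/50+39/100→61/100; 39/100+61/100→1. L = 183/100 ≈ 1.8300.
L − H = 1.8300 − 1.7387 = 0.091 bits.

0.091 bits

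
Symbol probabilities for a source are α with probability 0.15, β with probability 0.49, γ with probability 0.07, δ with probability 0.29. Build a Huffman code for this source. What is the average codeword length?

Repeatedly combine the two least-probable nodes; the expected code length is the sum of the merged weights.
merge 7/100 + 3/20 → 11/50
merge 11/50 + 29/100 → 51/100
merge 49/100 + 51/100 → 1
L = 11/50 + 51/100 + 1 = 173/100 = 1.73 bits/symbol.

1.73 bits/symbol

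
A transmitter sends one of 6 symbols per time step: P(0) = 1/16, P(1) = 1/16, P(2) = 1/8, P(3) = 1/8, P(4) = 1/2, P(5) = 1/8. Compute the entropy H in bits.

2.125 bits

Each probability is a power of 1/2, so log₂(1/p) is an integer.
H = Σ p·log₂(1/p) = 1/16·4 + 1/16·4 + 1/8·3 + 1/8·3 + 1/2·1 + 1/8·3 = 2.125 bits.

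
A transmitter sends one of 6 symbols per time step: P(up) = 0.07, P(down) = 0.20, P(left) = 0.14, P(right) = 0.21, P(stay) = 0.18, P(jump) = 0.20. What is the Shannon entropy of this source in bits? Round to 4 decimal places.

2.5126 bits

H = −Σ pᵢ log₂ pᵢ.
−0.07·log₂(0.07) = 0.2686
−0.20·log₂(0.20) = 0.4644
−0.14·log₂(0.14) = 0.3971
−0.21·log₂(0.21) = 0.4728
−0.18·log₂(0.18) = 0.4453
−0.20·log₂(0.20) = 0.4644
Sum ≈ 2.5126 → 2.5126 bits.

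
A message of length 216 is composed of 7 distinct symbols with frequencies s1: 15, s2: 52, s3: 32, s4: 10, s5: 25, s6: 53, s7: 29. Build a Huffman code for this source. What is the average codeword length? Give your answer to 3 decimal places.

2.630 bits/symbol

Probabilities are the counts divided by 216.
Repeatedly combine the two least-probable nodes; the expected code length is the sum of the merged weights.
merge 5/108 + 5/72 → 25/216
merge 25/216 + 25/216 → 25/108
merge 29/216 + 4/27 → 61/216
merge 25/108 + 13/54 → 17/36
merge 53/216 + 61/216 → 19/36
merge 17/36 + 19/36 → 1
L = 25/216 + 25/108 + 61/216 + 17/36 + 19/36 + 1 = 71/27 ≈ 2.630 bits/symbol.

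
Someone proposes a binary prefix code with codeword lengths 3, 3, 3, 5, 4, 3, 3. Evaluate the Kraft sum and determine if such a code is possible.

With common denominator 2^5 = 32: Σ 2^(−ℓᵢ) = 4/32 + 4/32 + 4/32 + 1/32 + 2/32 + 4/32 + 4/32 = 23/32 = 0.71875.
Kraft's inequality requires Σ ≤ 1; here Σ = 0.71875 ≤ 1, so such a prefix code exists.

0.71875; yes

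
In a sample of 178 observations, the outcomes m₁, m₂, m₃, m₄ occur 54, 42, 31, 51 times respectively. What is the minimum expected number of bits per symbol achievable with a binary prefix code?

2 bits/symbol

Probabilities are the counts divided by 178.
Repeatedly combine the two least-probable nodes; the expected code length is the sum of the merged weights.
merge 31/178 + 21/89 → 73/178
merge 51/178 + 27/89 → 105/178
merge 73/178 + 105/178 → 1
L = 73/178 + 105/178 + 1 = 2 bits/symbol.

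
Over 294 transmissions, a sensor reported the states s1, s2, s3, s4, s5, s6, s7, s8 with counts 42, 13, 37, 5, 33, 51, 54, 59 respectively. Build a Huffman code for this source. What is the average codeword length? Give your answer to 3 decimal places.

2.850 bits/symbol

Probabilities are the counts divided by 294.
Repeatedly combine the two least-probable nodes; the expected code length is the sum of the merged weights.
merge 5/294 + 13/294 → 3/49
merge 3/49 + 11/98 → 17/98
merge 37/294 + 1/7 → 79/294
merge 17/98 + 17/98 → 17/49
merge 9/49 + 59/294 → 113/294
merge 79/294 + 17/49 → 181/294
merge 113/294 + 181/294 → 1
L = 3/49 + 17/98 + 79/294 + 17/49 + 113/294 + 181/294 + 1 = 419/147 ≈ 2.850 bits/symbol.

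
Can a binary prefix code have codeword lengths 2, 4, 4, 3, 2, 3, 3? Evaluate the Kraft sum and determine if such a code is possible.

With common denominator 2^4 = 16: Σ 2^(−ℓᵢ) = 4/16 + 1/16 + 1/16 + 2/16 + 4/16 + 2/16 + 2/16 = 16/16 = 1.
Kraft's inequality requires Σ ≤ 1; here Σ = 1 ≤ 1, so such a prefix code exists.

1; yes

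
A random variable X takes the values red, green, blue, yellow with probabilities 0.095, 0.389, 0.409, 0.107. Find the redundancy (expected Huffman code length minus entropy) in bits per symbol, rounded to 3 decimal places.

Entropy H = −Σ p log₂ p ≈ 1.7250 bits.
Huffman merges: 19/200+107/1000→101/500; 101/500+389/1000→591/1000; 409/1000+591/1000→1. L = 1793/1000 ≈ 1.7930.
L − H = 1.7930 − 1.7250 = 0.068 bits.

0.068 bits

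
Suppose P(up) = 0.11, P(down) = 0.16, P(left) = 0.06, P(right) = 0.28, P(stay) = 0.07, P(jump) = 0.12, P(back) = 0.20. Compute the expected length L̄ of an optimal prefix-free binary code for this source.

Repeatedly combine the two least-probable nodes; the expected code length is the sum of the merged weights.
merge 3/50 + 7/100 → 13/100
merge 11/100 + 3/25 → 23/100
merge 13/100 + 4/25 → 29/100
merge 1/5 + 23/100 → 43/100
merge 7/25 + 29/100 → 57/100
merge 43/100 + 57/100 → 1
L = 13/100 + 23/100 + 29/100 + 43/100 + 57/100 + 1 = 53/20 = 2.65 bits/symbol.

2.65 bits/symbol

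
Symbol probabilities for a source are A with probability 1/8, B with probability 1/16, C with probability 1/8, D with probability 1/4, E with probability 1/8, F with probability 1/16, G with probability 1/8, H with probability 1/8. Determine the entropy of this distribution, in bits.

Each probability is a power of 1/2, so log₂(1/p) is an integer.
H = Σ p·log₂(1/p) = 1/8·3 + 1/16·4 + 1/8·3 + 1/4·2 + 1/8·3 + 1/16·4 + 1/8·3 + 1/8·3 = 2.875 bits.

2.875 bits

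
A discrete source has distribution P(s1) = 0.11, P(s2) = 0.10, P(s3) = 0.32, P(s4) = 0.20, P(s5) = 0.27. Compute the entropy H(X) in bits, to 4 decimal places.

2.1829 bits

H = −Σ pᵢ log₂ pᵢ.
−0.11·log₂(0.11) = 0.3503
−0.10·log₂(0.10) = 0.3322
−0.32·log₂(0.32) = 0.5260
−0.20·log₂(0.20) = 0.4644
−0.27·log₂(0.27) = 0.5100
Sum ≈ 2.1829 → 2.1829 bits.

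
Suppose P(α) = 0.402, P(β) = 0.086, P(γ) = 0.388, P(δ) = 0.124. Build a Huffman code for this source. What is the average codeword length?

1.808 bits/symbol

Repeatedly combine the two least-probable nodes; the expected code length is the sum of the merged weights.
merge 43/500 + 31/250 → 21/100
merge 21/100 + 97/250 → 299/500
merge 201/500 + 299/500 → 1
L = 21/100 + 299/500 + 1 = 226/125 = 1.808 bits/symbol.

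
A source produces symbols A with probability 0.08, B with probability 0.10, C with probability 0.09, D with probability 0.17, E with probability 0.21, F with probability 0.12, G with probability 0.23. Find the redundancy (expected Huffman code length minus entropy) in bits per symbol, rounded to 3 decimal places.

0.031 bits

Entropy H = −Σ p log₂ p ≈ 2.6985 bits.
Huffman merges: 2/25+9/100→17/100; 1/10+3/25→11/50; 17/100+17/100→17/50; 21/100+11/50→43/100; 23/100+17/50→57/100; 43/100+57/100→1. L = 273/100 ≈ 2.7300.
L − H = 2.7300 − 2.6985 = 0.031 bits.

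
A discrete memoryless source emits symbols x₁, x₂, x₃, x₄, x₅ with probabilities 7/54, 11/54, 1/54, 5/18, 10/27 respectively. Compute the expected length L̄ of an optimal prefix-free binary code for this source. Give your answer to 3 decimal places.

2.130 bits/symbol

Repeatedly combine the two least-probable nodes; the expected code length is the sum of the merged weights.
merge 1/54 + 7/54 → 4/27
merge 4/27 + 11/54 → 19/54
merge 5/18 + 19/54 → 17/27
merge 10/27 + 17/27 → 1
L = 4/27 + 19/54 + 17/27 + 1 = 115/54 ≈ 2.130 bits/symbol.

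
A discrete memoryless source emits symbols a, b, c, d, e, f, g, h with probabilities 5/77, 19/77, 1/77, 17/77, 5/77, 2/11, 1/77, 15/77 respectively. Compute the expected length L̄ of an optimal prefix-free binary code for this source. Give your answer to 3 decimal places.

2.610 bits/symbol

Repeatedly combine the two least-probable nodes; the expected code length is the sum of the merged weights.
merge 1/77 + 1/77 → 2/77
merge 2/77 + 5/77 → 1/11
merge 5/77 + 1/11 → 12/77
merge 12/77 + 2/11 → 26/77
merge 15/77 + 17/77 → 32/77
merge 19/77 + 26/77 → 45/77
merge 32/77 + 45/77 → 1
L = 2/77 + 1/11 + 12/77 + 26/77 + 32/77 + 45/77 + 1 = 201/77 ≈ 2.610 bits/symbol.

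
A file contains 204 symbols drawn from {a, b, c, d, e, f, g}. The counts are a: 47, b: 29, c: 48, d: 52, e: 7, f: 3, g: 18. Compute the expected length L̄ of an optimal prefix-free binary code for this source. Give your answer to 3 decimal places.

Probabilities are the counts divided by 204.
Repeatedly combine the two least-probable nodes; the expected code length is the sum of the merged weights.
merge 1/68 + 7/204 → 5/102
merge 5/102 + 3/34 → 7/51
merge 7/51 + 29/204 → 19/68
merge 47/204 + 4/17 → 95/204
merge 13/51 + 19/68 → 109/204
merge 95/204 + 109/204 → 1
L = 5/102 + 7/51 + 19/68 + 95/204 + 109/204 + 1 = 503/204 ≈ 2.466 bits/symbol.

2.466 bits/symbol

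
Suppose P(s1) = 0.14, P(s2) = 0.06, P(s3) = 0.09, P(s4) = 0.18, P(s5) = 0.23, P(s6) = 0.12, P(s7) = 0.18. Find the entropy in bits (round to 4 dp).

H = −Σ pᵢ log₂ pᵢ.
−0.14·log₂(0.14) = 0.3971
−0.06·log₂(0.06) = 0.2435
−0.09·log₂(0.09) = 0.3127
−0.18·log₂(0.18) = 0.4453
−0.23·log₂(0.23) = 0.4877
−0.12·log₂(0.12) = 0.3671
−0.18·log₂(0.18) = 0.4453
Sum ≈ 2.6986 → 2.6986 bits.

2.6986 bits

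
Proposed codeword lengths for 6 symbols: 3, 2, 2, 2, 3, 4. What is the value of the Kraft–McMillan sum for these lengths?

1.0625

With common denominator 2^4 = 16: Σ 2^(−ℓᵢ) = 2/16 + 4/16 + 4/16 + 4/16 + 2/16 + 1/16 = 17/16 = 1.0625.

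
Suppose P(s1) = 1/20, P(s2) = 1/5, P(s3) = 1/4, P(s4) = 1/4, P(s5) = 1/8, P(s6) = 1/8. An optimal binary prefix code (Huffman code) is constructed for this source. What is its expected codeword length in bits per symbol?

2.475 bits/symbol

Repeatedly combine the two least-probable nodes; the expected code length is the sum of the merged weights.
merge 1/20 + 1/8 → 7/40
merge 1/8 + 7/40 → 3/10
merge 1/5 + 1/4 → 9/20
merge 1/4 + 3/10 → 11/20
merge 9/20 + 11/20 → 1
L = 7/40 + 3/10 + 9/20 + 11/20 + 1 = 99/40 = 2.475 bits/symbol.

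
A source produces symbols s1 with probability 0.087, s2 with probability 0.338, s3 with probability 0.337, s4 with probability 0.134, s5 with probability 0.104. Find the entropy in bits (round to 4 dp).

2.0924 bits

H = −Σ pᵢ log₂ pᵢ.
−0.087·log₂(0.087) = 0.3065
−0.338·log₂(0.338) = 0.5289
−0.337·log₂(0.337) = 0.5288
−0.134·log₂(0.134) = 0.3886
−0.104·log₂(0.104) = 0.3396
Sum ≈ 2.0924 → 2.0924 bits.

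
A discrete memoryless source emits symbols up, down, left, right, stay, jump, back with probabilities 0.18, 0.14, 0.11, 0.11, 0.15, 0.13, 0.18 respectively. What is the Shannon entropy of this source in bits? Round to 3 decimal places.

H = −Σ pᵢ log₂ pᵢ.
−0.18·log₂(0.18) = 0.4453
−0.14·log₂(0.14) = 0.3971
−0.11·log₂(0.11) = 0.3503
−0.11·log₂(0.11) = 0.3503
−0.15·log₂(0.15) = 0.4105
−0.13·log₂(0.13) = 0.3826
−0.18·log₂(0.18) = 0.4453
Sum ≈ 2.7815 → 2.781 bits.

2.781 bits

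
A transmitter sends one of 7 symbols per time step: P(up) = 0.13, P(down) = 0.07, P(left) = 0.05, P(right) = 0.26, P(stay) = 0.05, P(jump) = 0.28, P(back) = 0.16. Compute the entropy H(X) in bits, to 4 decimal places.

2.5259 bits

H = −Σ pᵢ log₂ pᵢ.
−0.13·log₂(0.13) = 0.3826
−0.07·log₂(0.07) = 0.2686
−0.05·log₂(0.05) = 0.2161
−0.26·log₂(0.26) = 0.5053
−0.05·log₂(0.05) = 0.2161
−0.28·log₂(0.28) = 0.5142
−0.16·log₂(0.16) = 0.4230
Sum ≈ 2.5259 → 2.5259 bits.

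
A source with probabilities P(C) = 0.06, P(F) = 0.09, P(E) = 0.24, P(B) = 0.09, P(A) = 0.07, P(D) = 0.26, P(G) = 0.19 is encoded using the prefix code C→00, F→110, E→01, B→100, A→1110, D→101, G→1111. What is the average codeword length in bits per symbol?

L̄ = Σ pᵢ·ℓᵢ = 0.06·2 + 0.09·3 + 0.24·2 + 0.09·3 + 0.07·4 + 0.26·3 + 0.19·4 = 2.96 bits/symbol.

2.96 bits/symbol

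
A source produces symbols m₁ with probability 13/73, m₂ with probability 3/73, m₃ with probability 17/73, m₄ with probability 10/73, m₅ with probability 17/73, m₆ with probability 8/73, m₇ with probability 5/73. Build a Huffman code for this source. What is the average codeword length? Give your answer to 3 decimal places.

Repeatedly combine the two least-probable nodes; the expected code length is the sum of the merged weights.
merge 3/73 + 5/73 → 8/73
merge 8/73 + 8/73 → 16/73
merge 10/73 + 13/73 → 23/73
merge 16/73 + 17/73 → 33/73
merge 17/73 + 23/73 → 40/73
merge 33/73 + 40/73 → 1
L = 8/73 + 16/73 + 23/73 + 33/73 + 40/73 + 1 = 193/73 ≈ 2.644 bits/symbol.

2.644 bits/symbol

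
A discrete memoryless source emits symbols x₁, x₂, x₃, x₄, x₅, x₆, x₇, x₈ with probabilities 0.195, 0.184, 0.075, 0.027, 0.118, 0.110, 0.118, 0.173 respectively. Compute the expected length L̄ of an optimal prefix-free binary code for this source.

Repeatedly combine the two least-probable nodes; the expected code length is the sum of the merged weights.
merge 27/1000 + 3/40 → 51/500
merge 51/500 + 11/100 → 53/250
merge 59/500 + 59/500 → 59/250
merge 173/1000 + 23/125 → 357/1000
merge 39/200 + 53/250 → 407/1000
merge 59/250 + 357/1000 → 593/1000
merge 407/1000 + 593/1000 → 1
L = 51/500 + 53/250 + 59/250 + 357/1000 + 407/1000 + 593/1000 + 1 = 2907/1000 = 2.907 bits/symbol.

2.907 bits/symbol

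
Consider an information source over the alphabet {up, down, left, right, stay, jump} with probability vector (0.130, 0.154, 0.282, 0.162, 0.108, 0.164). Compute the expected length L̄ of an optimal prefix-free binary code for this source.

Repeatedly combine the two least-probable nodes; the expected code length is the sum of the merged weights.
merge 27/250 + 13/100 → 119/500
merge 77/500 + 81/500 → 79/250
merge 41/250 + 119/500 → 201/500
merge 141/500 + 79/250 → 299/500
merge 201/500 + 299/500 → 1
L = 119/500 + 79/250 + 201/500 + 299/500 + 1 = 1277/500 = 2.554 bits/symbol.

2.554 bits/symbol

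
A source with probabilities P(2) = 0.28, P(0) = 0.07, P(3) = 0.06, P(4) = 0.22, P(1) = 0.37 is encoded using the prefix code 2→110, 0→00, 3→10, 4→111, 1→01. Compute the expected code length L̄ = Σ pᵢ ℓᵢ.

L̄ = Σ pᵢ·ℓᵢ = 0.28·3 + 0.07·2 + 0.06·2 + 0.22·3 + 0.37·2 = 2.5 bits/symbol.

2.5 bits/symbol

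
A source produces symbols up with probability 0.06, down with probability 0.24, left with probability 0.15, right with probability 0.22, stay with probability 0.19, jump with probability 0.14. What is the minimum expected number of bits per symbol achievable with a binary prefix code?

2.54 bits/symbol

Repeatedly combine the two least-probable nodes; the expected code length is the sum of the merged weights.
merge 3/50 + 7/50 → 1/5
merge 3/20 + 19/100 → 17/50
merge 1/5 + 11/50 → 21/50
merge 6/25 + 17/50 → 29/50
merge 21/50 + 29/50 → 1
L = 1/5 + 17/50 + 21/50 + 29/50 + 1 = 127/50 = 2.54 bits/symbol.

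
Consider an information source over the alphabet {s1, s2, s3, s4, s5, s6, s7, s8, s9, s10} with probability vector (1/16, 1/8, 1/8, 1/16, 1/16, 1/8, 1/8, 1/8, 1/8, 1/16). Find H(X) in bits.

3.25 bits

Each probability is a power of 1/2, so log₂(1/p) is an integer.
H = Σ p·log₂(1/p) = 1/16·4 + 1/8·3 + 1/8·3 + 1/16·4 + 1/16·4 + 1/8·3 + 1/8·3 + 1/8·3 + 1/8·3 + 1/16·4 = 3.25 bits.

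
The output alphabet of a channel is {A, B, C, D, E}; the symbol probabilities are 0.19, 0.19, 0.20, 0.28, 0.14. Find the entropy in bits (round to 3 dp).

2.286 bits

H = −Σ pᵢ log₂ pᵢ.
−0.19·log₂(0.19) = 0.4552
−0.19·log₂(0.19) = 0.4552
−0.20·log₂(0.20) = 0.4644
−0.28·log₂(0.28) = 0.5142
−0.14·log₂(0.14) = 0.3971
Sum ≈ 2.2862 → 2.286 bits.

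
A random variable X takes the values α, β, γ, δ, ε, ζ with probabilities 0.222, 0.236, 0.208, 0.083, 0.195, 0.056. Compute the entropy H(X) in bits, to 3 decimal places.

2.436 bits

H = −Σ pᵢ log₂ pᵢ.
−0.222·log₂(0.222) = 0.4820
−0.236·log₂(0.236) = 0.4916
−0.208·log₂(0.208) = 0.4712
−0.083·log₂(0.083) = 0.2980
−0.195·log₂(0.195) = 0.4599
−0.056·log₂(0.056) = 0.2329
Sum ≈ 2.4357 → 2.436 bits.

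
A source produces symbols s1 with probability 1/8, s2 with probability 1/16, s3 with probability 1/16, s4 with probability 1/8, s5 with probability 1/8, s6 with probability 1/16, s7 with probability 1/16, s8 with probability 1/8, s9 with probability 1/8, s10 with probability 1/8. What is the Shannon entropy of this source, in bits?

3.25 bits

Each probability is a power of 1/2, so log₂(1/p) is an integer.
H = Σ p·log₂(1/p) = 1/8·3 + 1/16·4 + 1/16·4 + 1/8·3 + 1/8·3 + 1/16·4 + 1/16·4 + 1/8·3 + 1/8·3 + 1/8·3 = 3.25 bits.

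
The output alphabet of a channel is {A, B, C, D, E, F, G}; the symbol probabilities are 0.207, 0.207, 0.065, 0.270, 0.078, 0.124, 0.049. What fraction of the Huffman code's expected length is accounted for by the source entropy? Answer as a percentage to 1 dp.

Entropy H = −Σ p log₂ p ≈ 2.5808 bits.
Huffman merges: 49/1000+13/200→57/500; 39/500+57/500→24/125; 31/250+24/125→79/250; 207/1000+207/1000→207/500; 27/100+79/250→293/500; 207/500+293/500→1. L = 1311/500 ≈ 2.6220.
Efficiency = H/L = 2.5808/2.6220 = 98.4%.

98.4%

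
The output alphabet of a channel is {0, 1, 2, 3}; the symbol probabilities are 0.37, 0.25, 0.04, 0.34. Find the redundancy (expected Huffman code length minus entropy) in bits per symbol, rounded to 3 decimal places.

Entropy H = −Σ p log₂ p ≈ 1.7457 bits.
Huffman merges: 1/25+1/4→29/100; 29/100+17/50→63/100; 37/100+63/100→1. L = 48/25 ≈ 1.9200.
L − H = 1.9200 − 1.7457 = 0.174 bits.

0.174 bits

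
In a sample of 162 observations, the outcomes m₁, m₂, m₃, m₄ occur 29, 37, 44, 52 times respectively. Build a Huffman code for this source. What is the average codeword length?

2 bits/symbol

Probabilities are the counts divided by 162.
Repeatedly combine the two least-probable nodes; the expected code length is the sum of the merged weights.
merge 29/162 + 37/162 → 11/27
merge 22/81 + 26/81 → 16/27
merge 11/27 + 16/27 → 1
L = 11/27 + 16/27 + 1 = 2 bits/symbol.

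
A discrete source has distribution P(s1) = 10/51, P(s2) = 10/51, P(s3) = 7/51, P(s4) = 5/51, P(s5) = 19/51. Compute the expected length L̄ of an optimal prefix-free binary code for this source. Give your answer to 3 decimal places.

Repeatedly combine the two least-probable nodes; the expected code length is the sum of the merged weights.
merge 5/51 + 7/51 → 4/17
merge 10/51 + 10/51 → 20/51
merge 4/17 + 19/51 → 31/51
merge 20/51 + 31/51 → 1
L = 4/17 + 20/51 + 31/51 + 1 = 38/17 ≈ 2.235 bits/symbol.

2.235 bits/symbol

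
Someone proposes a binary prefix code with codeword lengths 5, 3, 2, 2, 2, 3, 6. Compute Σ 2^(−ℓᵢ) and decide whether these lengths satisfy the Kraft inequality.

1.046875; no

With common denominator 2^6 = 64: Σ 2^(−ℓᵢ) = 2/64 + 8/64 + 16/64 + 16/64 + 16/64 + 8/64 + 1/64 = 67/64 = 1.046875.
Kraft's inequality requires Σ ≤ 1; here Σ = 1.046875 > 1, so no such prefix code exists.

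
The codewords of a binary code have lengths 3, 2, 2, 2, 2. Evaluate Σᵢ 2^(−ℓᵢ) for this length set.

With common denominator 2^3 = 8: Σ 2^(−ℓᵢ) = 1/8 + 2/8 + 2/8 + 2/8 + 2/8 = 9/8 = 1.125.

1.125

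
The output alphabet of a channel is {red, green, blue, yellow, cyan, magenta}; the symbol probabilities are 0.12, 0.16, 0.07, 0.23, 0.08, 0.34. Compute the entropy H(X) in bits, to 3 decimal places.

H = −Σ pᵢ log₂ pᵢ.
−0.12·log₂(0.12) = 0.3671
−0.16·log₂(0.16) = 0.4230
−0.07·log₂(0.07) = 0.2686
−0.23·log₂(0.23) = 0.4877
−0.08·log₂(0.08) = 0.2915
−0.34·log₂(0.34) = 0.5292
Sum ≈ 2.3670 → 2.367 bits.

2.367 bits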